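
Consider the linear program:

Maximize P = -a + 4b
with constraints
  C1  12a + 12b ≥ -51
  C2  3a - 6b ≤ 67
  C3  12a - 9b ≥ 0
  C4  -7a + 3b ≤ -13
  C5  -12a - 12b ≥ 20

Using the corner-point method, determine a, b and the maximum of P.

a = 4/5, b = -37/15, maximum P = -32/3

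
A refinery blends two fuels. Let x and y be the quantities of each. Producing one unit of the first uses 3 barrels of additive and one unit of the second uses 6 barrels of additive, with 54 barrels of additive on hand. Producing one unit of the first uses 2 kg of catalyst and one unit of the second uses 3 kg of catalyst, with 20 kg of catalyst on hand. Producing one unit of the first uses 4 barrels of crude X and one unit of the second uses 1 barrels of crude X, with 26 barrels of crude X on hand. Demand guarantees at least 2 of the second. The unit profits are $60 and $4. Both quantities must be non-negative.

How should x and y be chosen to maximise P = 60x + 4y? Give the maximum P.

x = 6, y = 2, maximum P = 368

Corner points and P = 60x + 4y:
  (0, 20/3) → P = 80/3
  (0, 2) → P = 8
  (29/5, 14/5) → P = 1796/5
  (6, 2) → P = 368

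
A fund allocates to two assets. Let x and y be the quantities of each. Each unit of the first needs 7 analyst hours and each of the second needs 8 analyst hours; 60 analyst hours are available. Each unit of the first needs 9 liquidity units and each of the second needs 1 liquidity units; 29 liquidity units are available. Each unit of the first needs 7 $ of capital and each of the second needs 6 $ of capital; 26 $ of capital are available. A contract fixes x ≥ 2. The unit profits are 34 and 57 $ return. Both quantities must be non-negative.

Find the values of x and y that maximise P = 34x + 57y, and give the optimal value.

Feasible corners and P = 34x + 57y:
  (29/9, 0) → P = 986/9
  (2, 0) → P = 68
  (148/47, 31/47) → P = 6799/47
  (2, 2) → P = 182

x = 2, y = 2, maximum P = 182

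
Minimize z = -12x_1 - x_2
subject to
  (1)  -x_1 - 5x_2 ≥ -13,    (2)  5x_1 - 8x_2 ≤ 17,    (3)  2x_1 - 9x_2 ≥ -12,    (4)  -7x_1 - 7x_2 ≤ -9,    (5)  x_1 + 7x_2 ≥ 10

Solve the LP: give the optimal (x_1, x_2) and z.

x_1 = 63/11, x_2 = 16/11, minimum z = -772/11

Feasible corners and z = -12x_1 - x_2:
  (63/11, 16/11) → z = -772/11
  (3, 2) → z = -38
  (199/43, 33/43) → z = -2421/43
  (6/23, 32/23) → z = -104/23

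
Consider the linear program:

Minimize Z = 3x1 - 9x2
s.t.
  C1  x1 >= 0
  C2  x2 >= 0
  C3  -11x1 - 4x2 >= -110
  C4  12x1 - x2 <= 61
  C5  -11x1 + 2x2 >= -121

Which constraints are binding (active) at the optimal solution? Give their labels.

C1 and C3

Extreme points and Z = 3x1 - 9x2:
  (0, 0) → Z = 0
  (0, 55/2) → Z = -495/2
  (61/12, 0) → Z = 61/4
  (6, 11) → Z = -81

The minimum is at (0, 55/2). Substituting into each constraint, equality holds for C1 and C3; the remaining constraints have slack.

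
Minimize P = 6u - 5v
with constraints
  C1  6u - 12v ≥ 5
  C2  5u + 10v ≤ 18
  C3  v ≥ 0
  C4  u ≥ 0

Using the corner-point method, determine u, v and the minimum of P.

u = 5/6, v = 0, minimum P = 5

Extreme points and P = 6u - 5v:
  (133/60, 83/120) → P = 1181/120
  (5/6, 0) → P = 5
  (18/5, 0) → P = 108/5

The optimum lies where 6u - 12v = 5 and v = 0.
Solving simultaneously gives u = 5/6, v = 0.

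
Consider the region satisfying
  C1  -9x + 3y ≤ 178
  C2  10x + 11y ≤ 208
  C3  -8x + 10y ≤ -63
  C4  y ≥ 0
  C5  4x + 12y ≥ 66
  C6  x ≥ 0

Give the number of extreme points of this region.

The feasible vertices (each the meet of two boundaries and inside every other half-plane) are:
  (59/4, 11/2)
  (104/5, 0)
  (177/17, 69/34)
  (33/2, 0)

4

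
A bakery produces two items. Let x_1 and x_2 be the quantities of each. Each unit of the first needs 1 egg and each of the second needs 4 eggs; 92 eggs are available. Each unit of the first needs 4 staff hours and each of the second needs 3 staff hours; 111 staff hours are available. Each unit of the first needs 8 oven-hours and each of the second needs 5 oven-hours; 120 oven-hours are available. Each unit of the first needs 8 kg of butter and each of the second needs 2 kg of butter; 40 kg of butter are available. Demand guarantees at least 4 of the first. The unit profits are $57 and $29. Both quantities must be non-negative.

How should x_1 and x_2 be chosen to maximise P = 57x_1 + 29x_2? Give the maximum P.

x_1 = 4, x_2 = 4, maximum P = 344

Corner points and P = 57x_1 + 29x_2:
  (5, 0) → P = 285
  (4, 0) → P = 228
  (4, 4) → P = 344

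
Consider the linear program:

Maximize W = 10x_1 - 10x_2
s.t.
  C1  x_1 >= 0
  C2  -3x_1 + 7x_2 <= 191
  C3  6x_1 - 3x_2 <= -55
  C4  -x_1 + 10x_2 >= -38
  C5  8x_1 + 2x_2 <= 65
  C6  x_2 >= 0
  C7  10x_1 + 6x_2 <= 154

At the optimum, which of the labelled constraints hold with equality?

C1 and C3

Feasible corners and W = 10x_1 - 10x_2:
  (0, 55/3) → W = -550/3
  (0, 77/3) → W = -770/3
  (2, 67/3) → W = -610/3

The maximum is at (0, 55/3). Substituting into each constraint, equality holds for C1 and C3; the remaining constraints have slack.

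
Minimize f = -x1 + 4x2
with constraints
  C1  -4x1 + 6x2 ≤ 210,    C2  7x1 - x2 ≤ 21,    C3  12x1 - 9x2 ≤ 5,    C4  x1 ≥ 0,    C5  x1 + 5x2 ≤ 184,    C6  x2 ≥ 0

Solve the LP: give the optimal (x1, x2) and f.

x1 = 5/12, x2 = 0, minimum f = -5/12

Vertices and f = -x1 + 4x2:
  (0, 35) → f = 140
  (27/13, 473/13) → f = 1865/13
  (184/51, 217/51) → f = 228/17
  (289/36, 1267/36) → f = 531/4
  (5/12, 0) → f = -5/12
  (0, 0) → f = 0

At the optimal vertex, 12x1 - 9x2 = 5 and x2 = 0.
Solving simultaneously gives x1 = 5/12, x2 = 0.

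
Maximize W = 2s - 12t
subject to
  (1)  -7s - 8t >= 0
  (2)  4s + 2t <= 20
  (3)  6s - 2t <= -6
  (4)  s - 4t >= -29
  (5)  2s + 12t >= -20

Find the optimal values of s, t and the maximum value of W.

The optimum lies where 6s - 2t = -6 and 2s + 12t = -20.
Solving simultaneously gives s = -28/19, t = -27/19.

s = -28/19, t = -27/19, maximum W = 268/19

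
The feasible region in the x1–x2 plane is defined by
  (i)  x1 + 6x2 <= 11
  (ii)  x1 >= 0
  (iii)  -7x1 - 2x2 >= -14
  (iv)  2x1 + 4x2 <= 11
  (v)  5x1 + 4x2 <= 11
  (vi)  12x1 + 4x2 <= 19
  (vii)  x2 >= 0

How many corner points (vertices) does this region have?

5

Intersecting each pair of boundary lines and keeping only the points that satisfy every inequality leaves:
  (0, 11/6)
  (11/13, 22/13)
  (0, 0)
  (8/7, 37/28)
  (19/12, 0)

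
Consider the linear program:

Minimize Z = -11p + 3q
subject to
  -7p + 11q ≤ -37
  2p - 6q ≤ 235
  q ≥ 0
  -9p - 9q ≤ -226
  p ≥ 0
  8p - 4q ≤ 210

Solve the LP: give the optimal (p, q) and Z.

Feasible corners and Z = -11p + 3q:
  (2819/162, 1249/162) → Z = -13631/81
  (1081/30, 587/30) → Z = -1013/3
  (226/9, 0) → Z = -2486/9
  (105/4, 0) → Z = -1155/4

At the optimal vertex, -7p + 11q = -37 and 8p - 4q = 210.
Solving simultaneously gives p = 1081/30, q = 587/30.

p = 1081/30, q = 587/30, minimum Z = -1013/3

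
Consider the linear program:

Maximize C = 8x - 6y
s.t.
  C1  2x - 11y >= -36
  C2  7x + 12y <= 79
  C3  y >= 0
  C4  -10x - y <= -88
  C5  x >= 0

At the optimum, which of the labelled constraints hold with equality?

C2 and C3

Corner points and C = 8x - 6y:
  (79/7, 0) → C = 632/7
  (977/113, 174/113) → C = 6772/113
  (44/5, 0) → C = 352/5

The maximum is at (79/7, 0). Substituting into each constraint, equality holds for C2 and C3; the remaining constraints have slack.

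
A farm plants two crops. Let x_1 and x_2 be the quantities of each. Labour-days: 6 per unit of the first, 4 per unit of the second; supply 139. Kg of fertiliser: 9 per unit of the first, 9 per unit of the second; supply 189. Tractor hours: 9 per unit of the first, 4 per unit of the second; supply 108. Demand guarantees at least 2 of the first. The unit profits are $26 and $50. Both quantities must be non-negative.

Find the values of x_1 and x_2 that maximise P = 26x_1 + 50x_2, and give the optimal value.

x_1 = 2, x_2 = 19, maximum P = 1002

Extreme points and P = 26x_1 + 50x_2:
  (12, 0) → P = 312
  (2, 0) → P = 52
  (24/5, 81/5) → P = 4674/5
  (2, 19) → P = 1002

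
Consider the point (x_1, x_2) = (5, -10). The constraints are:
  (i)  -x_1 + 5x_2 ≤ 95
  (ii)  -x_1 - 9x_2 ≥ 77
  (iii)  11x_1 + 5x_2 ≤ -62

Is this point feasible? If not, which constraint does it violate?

Constraint (iii): 11x_1 + 5x_2 = 5, which is not ≤ -62. All other constraints are satisfied.

not feasible — violates (iii)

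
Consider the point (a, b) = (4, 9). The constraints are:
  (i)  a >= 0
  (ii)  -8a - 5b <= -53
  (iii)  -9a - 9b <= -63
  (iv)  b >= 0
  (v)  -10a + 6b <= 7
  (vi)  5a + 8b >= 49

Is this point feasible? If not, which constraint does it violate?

not feasible — violates (v)

Constraint (v): -10a + 6b = 14, which is not ≤ 7. All other constraints are satisfied.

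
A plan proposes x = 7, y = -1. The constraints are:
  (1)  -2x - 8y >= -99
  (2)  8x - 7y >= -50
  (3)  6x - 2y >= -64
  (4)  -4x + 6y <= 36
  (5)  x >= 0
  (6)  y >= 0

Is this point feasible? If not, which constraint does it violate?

not feasible — violates (6)

Constraint (6): y = -1, which is not ≥ 0. All other constraints are satisfied.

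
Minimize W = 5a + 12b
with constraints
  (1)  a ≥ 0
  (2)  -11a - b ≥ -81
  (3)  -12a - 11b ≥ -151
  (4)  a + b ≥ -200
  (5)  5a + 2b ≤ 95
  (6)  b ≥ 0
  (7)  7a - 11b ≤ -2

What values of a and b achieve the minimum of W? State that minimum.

Feasible corners and W = 5a + 12b:
  (0, 151/11) → W = 1812/11
  (0, 2/11) → W = 24/11
  (740/109, 689/109) → W = 11968/109
  (889/128, 589/128) → W = 11513/128

The optimum lies where a = 0 and 7a - 11b = -2.
Solving simultaneously gives a = 0, b = 2/11.

a = 0, b = 2/11, minimum W = 24/11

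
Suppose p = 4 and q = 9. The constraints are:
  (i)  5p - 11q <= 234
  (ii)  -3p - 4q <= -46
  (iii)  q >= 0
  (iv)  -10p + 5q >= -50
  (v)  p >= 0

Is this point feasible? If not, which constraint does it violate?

(i): -79 ≤ 234 ✓
(ii): -48 ≤ -46 ✓
(iii): 9 ≥ 0 ✓
(iv): 5 ≥ -50 ✓
(v): 4 ≥ 0 ✓

feasible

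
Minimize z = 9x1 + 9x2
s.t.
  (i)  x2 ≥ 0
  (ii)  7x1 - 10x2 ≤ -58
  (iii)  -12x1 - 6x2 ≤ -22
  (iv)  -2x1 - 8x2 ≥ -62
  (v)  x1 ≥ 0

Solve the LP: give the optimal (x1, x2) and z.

Extreme points and z = 9x1 + 9x2:
  (39/19, 275/38) → z = 3177/38
  (0, 29/5) → z = 261/5
  (0, 31/4) → z = 279/4

The binding constraints are 7x1 - 10x2 = -58 and x1 = 0.
Solving simultaneously gives x1 = 0, x2 = 29/5.

x1 = 0, x2 = 29/5, minimum z = 261/5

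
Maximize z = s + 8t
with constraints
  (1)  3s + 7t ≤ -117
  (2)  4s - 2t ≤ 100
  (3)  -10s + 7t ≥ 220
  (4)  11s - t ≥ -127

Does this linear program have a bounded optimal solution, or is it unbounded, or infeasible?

The boundaries 3s + 7t = -117 and 4s - 2t = 100 meet at (233/17, -384/17), but that point violates -10s + 7t ≥ 220. Every candidate vertex is excluded by some other constraint, so the feasible region is empty.

infeasible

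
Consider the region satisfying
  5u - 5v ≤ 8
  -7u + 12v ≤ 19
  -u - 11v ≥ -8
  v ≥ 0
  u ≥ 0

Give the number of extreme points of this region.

4

Pairwise boundary intersections that survive every other constraint:
  (32/15, 8/15)
  (8/5, 0)
  (0, 8/11)
  (0, 0)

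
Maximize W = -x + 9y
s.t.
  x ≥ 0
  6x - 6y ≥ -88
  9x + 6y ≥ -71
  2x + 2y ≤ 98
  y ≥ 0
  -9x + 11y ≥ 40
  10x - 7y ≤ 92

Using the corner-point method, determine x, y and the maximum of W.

Corner points and W = -x + 9y:
  (0, 44/3) → W = 132
  (0, 40/11) → W = 360/11
  (103/6, 191/6) → W = 808/3
  (499/20, 481/20) → W = 383/2

x = 103/6, y = 191/6, maximum W = 808/3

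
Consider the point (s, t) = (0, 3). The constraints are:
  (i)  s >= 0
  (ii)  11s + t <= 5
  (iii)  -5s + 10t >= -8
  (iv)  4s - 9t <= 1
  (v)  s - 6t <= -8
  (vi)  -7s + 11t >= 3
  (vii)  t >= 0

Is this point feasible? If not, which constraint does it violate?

(i): 0 ≥ 0 ✓
(ii): 3 ≤ 5 ✓
(iii): 30 ≥ -8 ✓
(iv): -27 ≤ 1 ✓
(v): -18 ≤ -8 ✓
(vi): 33 ≥ 3 ✓
(vii): 3 ≥ 0 ✓

feasible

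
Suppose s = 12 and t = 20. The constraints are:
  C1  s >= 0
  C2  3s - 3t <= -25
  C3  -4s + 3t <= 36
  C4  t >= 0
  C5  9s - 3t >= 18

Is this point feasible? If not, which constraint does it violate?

Constraint C2: 3s - 3t = -24, which is not ≤ -25. All other constraints are satisfied.

not feasible — violates C2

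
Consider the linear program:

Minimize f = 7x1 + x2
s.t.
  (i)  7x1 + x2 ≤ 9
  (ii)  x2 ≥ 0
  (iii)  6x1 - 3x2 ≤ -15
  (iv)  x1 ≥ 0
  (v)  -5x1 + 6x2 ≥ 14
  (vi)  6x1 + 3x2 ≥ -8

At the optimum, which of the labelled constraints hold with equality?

Extreme points and f = 7x1 + x2:
  (4/9, 53/9) → f = 9
  (0, 9) → f = 9
  (0, 5) → f = 5

The minimum is at (0, 5). Substituting into each constraint, equality holds for (iii) and (iv); the remaining constraints have slack.

(iii) and (iv)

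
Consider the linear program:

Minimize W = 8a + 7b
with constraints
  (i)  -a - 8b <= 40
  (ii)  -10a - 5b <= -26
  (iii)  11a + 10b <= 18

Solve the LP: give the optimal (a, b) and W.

The optimum lies where -a - 8b = 40 and -10a - 5b = -26.
Solving simultaneously gives a = 136/25, b = -142/25.

a = 136/25, b = -142/25, minimum W = 94/25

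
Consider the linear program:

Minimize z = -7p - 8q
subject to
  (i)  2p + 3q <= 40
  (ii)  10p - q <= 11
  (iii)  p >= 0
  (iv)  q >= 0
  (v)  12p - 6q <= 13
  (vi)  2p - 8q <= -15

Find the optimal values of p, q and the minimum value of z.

p = 73/32, q = 189/16, minimum z = -3535/32

Vertices and z = -7p - 8q:
  (73/32, 189/16) → z = -3535/32
  (0, 40/3) → z = -320/3
  (103/78, 86/39) → z = -699/26
  (0, 15/8) → z = -15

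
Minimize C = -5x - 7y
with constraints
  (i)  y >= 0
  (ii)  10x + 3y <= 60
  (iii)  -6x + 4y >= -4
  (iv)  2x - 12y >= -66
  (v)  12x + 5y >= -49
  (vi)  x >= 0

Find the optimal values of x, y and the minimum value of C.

Vertices and C = -5x - 7y:
  (2/3, 0) → C = -10/3
  (0, 0) → C = 0
  (126/29, 160/29) → C = -1750/29
  (29/7, 130/21) → C = -1345/21
  (0, 11/2) → C = -77/2

The optimum lies where 10x + 3y = 60 and 2x - 12y = -66.
Solving simultaneously gives x = 29/7, y = 130/21.

x = 29/7, y = 130/21, minimum C = -1345/21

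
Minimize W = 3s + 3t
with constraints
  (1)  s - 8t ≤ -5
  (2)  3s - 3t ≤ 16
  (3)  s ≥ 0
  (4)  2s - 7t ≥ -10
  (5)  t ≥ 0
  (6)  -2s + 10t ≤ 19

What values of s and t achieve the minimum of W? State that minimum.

s = 0, t = 5/8, minimum W = 15/8

Vertices and W = 3s + 3t:
  (143/21, 31/21) → W = 174/7
  (0, 5/8) → W = 15/8
  (217/24, 89/24) → W = 153/4
  (0, 10/7) → W = 30/7
  (11/2, 3) → W = 51/2

The binding constraints are s - 8t = -5 and s = 0.
Solving simultaneously gives s = 0, t = 5/8.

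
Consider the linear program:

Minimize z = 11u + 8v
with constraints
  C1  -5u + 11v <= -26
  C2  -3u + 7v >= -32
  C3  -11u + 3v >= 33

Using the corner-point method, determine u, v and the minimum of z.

u = -85, v = -41, minimum z = -1263

Feasible corners and z = 11u + 8v:
  (-85, -41) → z = -1263
  (-441/106, -451/106) → z = -8459/106
  (-327/68, -451/68) → z = -7205/68

At the optimal vertex, -5u + 11v = -26 and -3u + 7v = -32.
Solving simultaneously gives u = -85, v = -41.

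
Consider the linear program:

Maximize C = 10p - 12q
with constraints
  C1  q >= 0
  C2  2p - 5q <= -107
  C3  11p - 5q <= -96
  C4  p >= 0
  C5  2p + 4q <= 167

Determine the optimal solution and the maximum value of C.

Extreme points and C = 10p - 12q:
  (11/9, 197/9) → C = -2254/9
  (0, 107/5) → C = -1284/5
  (451/54, 2029/54) → C = -9919/27
  (0, 167/4) → C = -501

p = 11/9, q = 197/9, maximum C = -2254/9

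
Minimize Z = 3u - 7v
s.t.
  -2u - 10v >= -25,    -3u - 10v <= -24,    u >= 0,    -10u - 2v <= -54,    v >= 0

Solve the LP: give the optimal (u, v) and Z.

u = 245/48, v = 71/48, minimum Z = 119/24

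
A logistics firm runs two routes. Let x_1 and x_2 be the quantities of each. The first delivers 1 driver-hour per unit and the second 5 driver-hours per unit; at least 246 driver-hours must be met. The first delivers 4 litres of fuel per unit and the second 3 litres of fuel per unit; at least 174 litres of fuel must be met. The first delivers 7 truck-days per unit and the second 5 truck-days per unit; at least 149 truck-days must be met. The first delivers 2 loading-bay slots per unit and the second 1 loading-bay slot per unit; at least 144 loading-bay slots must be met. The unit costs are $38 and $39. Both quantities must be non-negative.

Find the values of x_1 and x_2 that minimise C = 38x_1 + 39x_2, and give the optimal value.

x_1 = 158/3, x_2 = 116/3, minimum C = 10528/3

Extreme points and C = 38x_1 + 39x_2:
  (0, 144) → C = 5616
  (246, 0) → C = 9348
  (158/3, 116/3) → C = 10528/3
The feasible region is unbounded (it extends along (0, 1), (1, 0)), but C strictly increases along every unbounded feasible direction, so there is no improving ray and the minimum is attained at a vertex.

At the optimal vertex, x_1 + 5x_2 = 246 and 2x_1 + x_2 = 144.
Solving simultaneously gives x_1 = 158/3, x_2 = 116/3.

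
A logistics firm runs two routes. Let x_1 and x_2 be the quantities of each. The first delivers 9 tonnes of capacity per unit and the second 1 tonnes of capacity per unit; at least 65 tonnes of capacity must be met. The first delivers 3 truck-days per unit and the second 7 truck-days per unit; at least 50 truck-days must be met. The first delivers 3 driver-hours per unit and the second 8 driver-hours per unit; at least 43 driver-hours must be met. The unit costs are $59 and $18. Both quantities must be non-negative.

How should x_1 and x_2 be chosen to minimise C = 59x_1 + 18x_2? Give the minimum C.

x_1 = 27/4, x_2 = 17/4, minimum C = 1899/4

The feasible region is unbounded (it extends along (0, 1), (1, 0)), but C strictly increases along every unbounded feasible direction, so there is no improving ray and the minimum is attained at a vertex.

The binding constraints are 9x_1 + x_2 = 65 and 3x_1 + 7x_2 = 50.
Solving simultaneously gives x_1 = 27/4, x_2 = 17/4.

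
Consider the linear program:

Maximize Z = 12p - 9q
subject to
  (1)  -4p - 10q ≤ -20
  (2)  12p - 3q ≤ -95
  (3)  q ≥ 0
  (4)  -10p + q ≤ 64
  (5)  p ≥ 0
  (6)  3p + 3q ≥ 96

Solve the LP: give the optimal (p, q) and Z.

p = 1/15, q = 479/15, maximum Z = -1433/5

Corner points and Z = 12p - 9q:
  (1/15, 479/15) → Z = -1433/5
  (0, 64) → Z = -576
  (0, 32) → Z = -288
The feasible region is unbounded (it extends along (1, 10), (1, 4)), but Z strictly decreases along every unbounded feasible direction, so there is no improving ray and the maximum is attained at a vertex.

The optimum lies where 12p - 3q = -95 and 3p + 3q = 96.
Solving simultaneously gives p = 1/15, q = 479/15.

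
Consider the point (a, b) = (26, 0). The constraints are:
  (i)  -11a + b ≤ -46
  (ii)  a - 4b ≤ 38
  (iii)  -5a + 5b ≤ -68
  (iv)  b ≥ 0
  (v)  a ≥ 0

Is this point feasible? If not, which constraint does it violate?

feasible

(i): -286 ≤ -46 ✓
(ii): 26 ≤ 38 ✓
(iii): -130 ≤ -68 ✓
(iv): 0 ≥ 0 ✓
(v): 26 ≥ 0 ✓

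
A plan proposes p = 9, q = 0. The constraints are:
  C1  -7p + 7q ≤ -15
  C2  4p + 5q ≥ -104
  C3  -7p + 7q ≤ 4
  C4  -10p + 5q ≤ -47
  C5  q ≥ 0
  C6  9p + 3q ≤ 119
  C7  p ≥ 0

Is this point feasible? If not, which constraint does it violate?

feasible

C1: -63 ≤ -15 ✓
C2: 36 ≥ -104 ✓
C3: -63 ≤ 4 ✓
C4: -90 ≤ -47 ✓
C5: 0 ≥ 0 ✓
C6: 81 ≤ 119 ✓
C7: 9 ≥ 0 ✓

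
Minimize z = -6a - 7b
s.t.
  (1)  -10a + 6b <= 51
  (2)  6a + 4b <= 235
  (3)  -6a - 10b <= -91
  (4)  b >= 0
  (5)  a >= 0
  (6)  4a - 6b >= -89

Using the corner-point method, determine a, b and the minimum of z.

Corner points and z = -6a - 7b:
  (9/34, 152/17) → z = -1091/17
  (19/3, 343/18) → z = -3085/18
  (235/6, 0) → z = -235
  (527/26, 737/26) → z = -8321/26
  (91/6, 0) → z = -91

At the optimal vertex, 6a + 4b = 235 and 4a - 6b = -89.
Solving simultaneously gives a = 527/26, b = 737/26.

a = 527/26, b = 737/26, minimum z = -8321/26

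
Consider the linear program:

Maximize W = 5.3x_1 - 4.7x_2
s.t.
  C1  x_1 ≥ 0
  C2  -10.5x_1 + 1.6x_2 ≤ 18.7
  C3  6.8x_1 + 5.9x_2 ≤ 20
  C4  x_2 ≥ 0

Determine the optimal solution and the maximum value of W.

Feasible corners and W = 5.3x_1 - 4.7x_2:
  (0, 200/59) → W = -940/59
  (0, 0) → W = 0
  (50/17, 0) → W = 265/17

x_1 = 50/17, x_2 = 0, maximum W = 265/17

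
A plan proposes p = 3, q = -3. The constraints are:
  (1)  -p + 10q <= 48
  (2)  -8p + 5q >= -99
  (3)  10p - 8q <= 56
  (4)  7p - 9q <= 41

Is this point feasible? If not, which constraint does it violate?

not feasible — violates (4)

Constraint (4): 7p - 9q = 48, which is not ≤ 41. All other constraints are satisfied.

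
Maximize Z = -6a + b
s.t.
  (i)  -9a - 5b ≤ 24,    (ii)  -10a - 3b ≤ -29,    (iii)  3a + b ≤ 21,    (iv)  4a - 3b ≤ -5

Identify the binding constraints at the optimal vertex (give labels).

(ii) and (iii)

Feasible corners and Z = -6a + b:
  (-34, 123) → Z = 327
  (12/7, 83/21) → Z = -19/3
  (58/13, 99/13) → Z = -249/13

The maximum is at (-34, 123). Substituting into each constraint, equality holds for (ii) and (iii); the remaining constraints have slack.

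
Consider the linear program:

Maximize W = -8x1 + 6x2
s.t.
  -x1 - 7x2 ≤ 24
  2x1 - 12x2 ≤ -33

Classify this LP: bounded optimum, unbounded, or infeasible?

From the feasible point (-519/26, -15/26), moving in the direction (-7, 1) keeps every constraint satisfied while W increases without bound.

unbounded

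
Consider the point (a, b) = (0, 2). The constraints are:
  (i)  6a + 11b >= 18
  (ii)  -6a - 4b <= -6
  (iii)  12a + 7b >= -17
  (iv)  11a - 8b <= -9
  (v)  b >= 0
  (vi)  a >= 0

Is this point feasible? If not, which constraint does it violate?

feasible

(i): 22 ≥ 18 ✓
(ii): -8 ≤ -6 ✓
(iii): 14 ≥ -17 ✓
(iv): -16 ≤ -9 ✓
(v): 2 ≥ 0 ✓
(vi): 0 ≥ 0 ✓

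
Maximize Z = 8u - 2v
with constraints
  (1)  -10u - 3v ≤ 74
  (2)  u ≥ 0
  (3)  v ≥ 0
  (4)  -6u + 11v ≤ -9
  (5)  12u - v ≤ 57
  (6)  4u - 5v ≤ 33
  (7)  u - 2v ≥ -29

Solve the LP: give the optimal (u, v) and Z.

Feasible corners and Z = 8u - 2v:
  (3/2, 0) → Z = 12
  (19/4, 0) → Z = 38
  (103/21, 13/7) → Z = 746/21

u = 19/4, v = 0, maximum Z = 38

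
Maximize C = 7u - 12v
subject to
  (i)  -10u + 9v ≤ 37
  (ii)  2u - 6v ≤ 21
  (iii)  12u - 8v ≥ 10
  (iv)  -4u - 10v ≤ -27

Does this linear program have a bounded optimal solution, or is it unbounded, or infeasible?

unbounded

From the feasible point (193/14, 136/7), moving in the direction (6, 2) keeps every constraint satisfied while C increases without bound.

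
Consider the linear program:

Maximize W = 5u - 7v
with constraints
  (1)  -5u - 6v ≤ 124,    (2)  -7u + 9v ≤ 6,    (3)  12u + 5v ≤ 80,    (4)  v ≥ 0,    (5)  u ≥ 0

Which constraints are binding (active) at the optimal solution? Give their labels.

Vertices and W = 5u - 7v:
  (690/143, 632/143) → W = -974/143
  (0, 2/3) → W = -14/3
  (20/3, 0) → W = 100/3
  (0, 0) → W = 0

The maximum is at (20/3, 0). Substituting into each constraint, equality holds for (3) and (4); the remaining constraints have slack.

(3) and (4)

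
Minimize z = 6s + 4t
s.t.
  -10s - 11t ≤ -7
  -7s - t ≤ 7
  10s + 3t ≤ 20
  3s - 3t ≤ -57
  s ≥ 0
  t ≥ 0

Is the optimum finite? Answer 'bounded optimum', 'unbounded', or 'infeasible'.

The boundaries -10s - 11t = -7 and s = 0 meet at (0, 7/11), but that point violates 3s - 3t ≤ -57. Every candidate vertex is excluded by some other constraint, so the feasible region is empty.

infeasible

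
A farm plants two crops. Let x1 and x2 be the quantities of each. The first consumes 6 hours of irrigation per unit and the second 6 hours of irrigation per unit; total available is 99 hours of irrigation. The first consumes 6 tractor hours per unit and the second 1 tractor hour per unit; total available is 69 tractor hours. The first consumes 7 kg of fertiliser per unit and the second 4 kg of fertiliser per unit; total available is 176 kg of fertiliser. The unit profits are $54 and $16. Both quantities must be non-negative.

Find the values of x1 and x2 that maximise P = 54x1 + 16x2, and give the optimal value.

x1 = 21/2, x2 = 6, maximum P = 663

Extreme points and P = 54x1 + 16x2:
  (0, 0) → P = 0
  (0, 33/2) → P = 264
  (23/2, 0) → P = 621
  (21/2, 6) → P = 663

At the optimal vertex, 6x1 + 6x2 = 99 and 6x1 + x2 = 69.
Solving simultaneously gives x1 = 21/2, x2 = 6.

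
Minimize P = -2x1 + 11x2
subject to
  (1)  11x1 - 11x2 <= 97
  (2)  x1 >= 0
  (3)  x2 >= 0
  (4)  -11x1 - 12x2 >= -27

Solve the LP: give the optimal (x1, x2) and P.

Vertices and P = -2x1 + 11x2:
  (0, 0) → P = 0
  (0, 9/4) → P = 99/4
  (27/11, 0) → P = -54/11

The optimum lies where x2 = 0 and -11x1 - 12x2 = -27.
Solving simultaneously gives x1 = 27/11, x2 = 0.

x1 = 27/11, x2 = 0, minimum P = -54/11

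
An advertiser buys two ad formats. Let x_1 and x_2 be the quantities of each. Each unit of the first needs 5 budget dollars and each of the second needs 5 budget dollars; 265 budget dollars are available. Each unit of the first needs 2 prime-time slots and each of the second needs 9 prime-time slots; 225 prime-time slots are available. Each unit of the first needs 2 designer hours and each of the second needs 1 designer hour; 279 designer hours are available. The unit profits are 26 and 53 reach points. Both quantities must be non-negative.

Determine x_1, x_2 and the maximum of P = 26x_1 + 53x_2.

x_1 = 36, x_2 = 17, maximum P = 1837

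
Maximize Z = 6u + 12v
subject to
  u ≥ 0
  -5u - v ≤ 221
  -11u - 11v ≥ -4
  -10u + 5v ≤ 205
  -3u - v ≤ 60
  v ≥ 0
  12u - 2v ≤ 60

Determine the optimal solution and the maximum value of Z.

Vertices and Z = 6u + 12v:
  (0, 4/11) → Z = 48/11
  (0, 0) → Z = 0
  (4/11, 0) → Z = 24/11

The binding constraints are u = 0 and -11u - 11v = -4.
Solving simultaneously gives u = 0, v = 4/11.

u = 0, v = 4/11, maximum Z = 48/11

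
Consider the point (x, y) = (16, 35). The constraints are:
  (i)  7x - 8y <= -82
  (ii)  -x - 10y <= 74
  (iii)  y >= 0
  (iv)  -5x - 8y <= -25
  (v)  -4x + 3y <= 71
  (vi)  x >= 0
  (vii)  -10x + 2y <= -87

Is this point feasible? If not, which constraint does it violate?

(i): -168 ≤ -82 ✓
(ii): -366 ≤ 74 ✓
(iii): 35 ≥ 0 ✓
(iv): -360 ≤ -25 ✓
(v): 41 ≤ 71 ✓
(vi): 16 ≥ 0 ✓
(vii): -90 ≤ -87 ✓

feasible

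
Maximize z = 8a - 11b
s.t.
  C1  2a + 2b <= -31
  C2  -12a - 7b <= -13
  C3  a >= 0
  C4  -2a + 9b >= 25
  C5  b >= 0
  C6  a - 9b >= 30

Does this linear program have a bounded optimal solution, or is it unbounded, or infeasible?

infeasible

The boundaries b = 0 and a - 9b = 30 meet at (30, 0), but that point violates 2a + 2b ≤ -31. Every candidate vertex is excluded by some other constraint, so the feasible region is empty.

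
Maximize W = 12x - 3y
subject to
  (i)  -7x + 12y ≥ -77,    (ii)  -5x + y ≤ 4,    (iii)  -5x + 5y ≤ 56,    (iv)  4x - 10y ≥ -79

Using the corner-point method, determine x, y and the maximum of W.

x = 859/11, y = 861/22, maximum W = 18033/22

Corner points and W = 12x - 3y:
  (-125/53, -413/53) → W = -261/53
  (859/11, 861/22) → W = 18033/22
  (39/46, 379/46) → W = -669/46

The optimum lies where -7x + 12y = -77 and 4x - 10y = -79.
Solving simultaneously gives x = 859/11, y = 861/22.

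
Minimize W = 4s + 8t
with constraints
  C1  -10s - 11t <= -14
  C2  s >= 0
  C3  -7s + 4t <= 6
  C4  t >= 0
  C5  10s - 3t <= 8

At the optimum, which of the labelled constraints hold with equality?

C1 and C5

Extreme points and W = 4s + 8t:
  (0, 14/11) → W = 112/11
  (13/14, 3/7) → W = 50/7
  (0, 3/2) → W = 12
  (50/19, 116/19) → W = 1128/19

The minimum is at (13/14, 3/7). Substituting into each constraint, equality holds for C1 and C5; the remaining constraints have slack.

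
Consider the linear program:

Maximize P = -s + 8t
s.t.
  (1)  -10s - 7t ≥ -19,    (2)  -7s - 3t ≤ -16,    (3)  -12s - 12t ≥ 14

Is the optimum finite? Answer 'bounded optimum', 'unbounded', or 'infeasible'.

bounded optimum

Extreme points and P = -s + 8t:
  (163/18, -92/9) → P = -545/6
  (39/8, -145/24) → P = -1277/24
The feasible region has finitely many vertices and no improving ray; the maximum is -1277/24 at (39/8, -145/24).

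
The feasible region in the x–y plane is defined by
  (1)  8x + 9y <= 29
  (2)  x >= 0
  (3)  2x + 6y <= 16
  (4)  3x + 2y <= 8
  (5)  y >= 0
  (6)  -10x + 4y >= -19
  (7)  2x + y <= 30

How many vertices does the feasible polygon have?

The feasible vertices (each the meet of two boundaries and inside every other half-plane) are:
  (1, 7/3)
  (14/11, 23/11)
  (0, 8/3)
  (0, 0)
  (35/16, 23/32)
  (19/10, 0)

6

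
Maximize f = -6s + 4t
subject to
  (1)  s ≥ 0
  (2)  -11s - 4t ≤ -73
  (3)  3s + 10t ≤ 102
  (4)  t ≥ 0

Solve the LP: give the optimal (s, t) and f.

s = 23/7, t = 129/14, maximum f = 120/7

Vertices and f = -6s + 4t:
  (23/7, 129/14) → f = 120/7
  (73/11, 0) → f = -438/11
  (34, 0) → f = -204

The binding constraints are -11s - 4t = -73 and 3s + 10t = 102.
Solving simultaneously gives s = 23/7, t = 129/14.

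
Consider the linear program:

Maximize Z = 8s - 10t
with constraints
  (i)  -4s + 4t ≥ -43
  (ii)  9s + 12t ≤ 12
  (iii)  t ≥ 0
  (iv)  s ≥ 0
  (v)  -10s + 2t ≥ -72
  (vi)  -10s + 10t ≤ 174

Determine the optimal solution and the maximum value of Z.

s = 4/3, t = 0, maximum Z = 32/3

Feasible corners and Z = 8s - 10t:
  (4/3, 0) → Z = 32/3
  (0, 1) → Z = -10
  (0, 0) → Z = 0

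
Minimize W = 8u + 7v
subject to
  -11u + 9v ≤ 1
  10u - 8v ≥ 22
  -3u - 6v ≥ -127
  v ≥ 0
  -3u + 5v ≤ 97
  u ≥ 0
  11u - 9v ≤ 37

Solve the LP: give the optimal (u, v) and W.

u = 11/5, v = 0, minimum W = 88/5

Extreme points and W = 8u + 7v:
  (41/3, 43/3) → W = 629/3
  (11/5, 0) → W = 88/5
  (455/31, 1286/93) → W = 19922/93
  (37/11, 0) → W = 296/11

The optimum lies where 10u - 8v = 22 and v = 0.
Solving simultaneously gives u = 11/5, v = 0.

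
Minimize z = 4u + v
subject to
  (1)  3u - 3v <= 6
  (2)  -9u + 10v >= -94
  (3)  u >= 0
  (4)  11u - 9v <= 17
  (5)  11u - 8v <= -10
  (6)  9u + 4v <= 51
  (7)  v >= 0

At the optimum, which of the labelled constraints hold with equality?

Feasible corners and z = 4u + v:
  (0, 5/4) → z = 5/4
  (0, 51/4) → z = 51/4
  (92/29, 651/116) → z = 2123/116

The minimum is at (0, 5/4). Substituting into each constraint, equality holds for (3) and (5); the remaining constraints have slack.

(3) and (5)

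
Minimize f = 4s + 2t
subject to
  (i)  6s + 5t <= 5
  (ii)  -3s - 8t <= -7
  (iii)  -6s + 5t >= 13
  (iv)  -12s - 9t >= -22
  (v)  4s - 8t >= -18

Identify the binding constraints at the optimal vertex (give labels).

(ii) and (v)

Extreme points and f = 4s + 2t:
  (-2/3, 9/5) → f = 14/15
  (-25/34, 32/17) → f = 14/17
  (-23/21, 9/7) → f = -38/21
  (-11/7, 41/28) → f = -47/14

The minimum is at (-11/7, 41/28). Substituting into each constraint, equality holds for (ii) and (v); the remaining constraints have slack.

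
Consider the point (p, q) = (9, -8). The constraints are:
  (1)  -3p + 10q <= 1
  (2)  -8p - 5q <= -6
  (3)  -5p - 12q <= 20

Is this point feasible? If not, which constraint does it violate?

Constraint (3): -5p - 12q = 51, which is not ≤ 20. All other constraints are satisfied.

not feasible — violates (3)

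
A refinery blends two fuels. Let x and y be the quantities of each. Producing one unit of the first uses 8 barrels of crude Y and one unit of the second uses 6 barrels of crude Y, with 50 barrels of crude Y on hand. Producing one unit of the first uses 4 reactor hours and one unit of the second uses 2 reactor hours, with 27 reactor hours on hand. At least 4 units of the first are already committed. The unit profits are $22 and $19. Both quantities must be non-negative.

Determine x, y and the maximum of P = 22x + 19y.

Feasible corners and P = 22x + 19y:
  (25/4, 0) → P = 275/2
  (4, 0) → P = 88
  (4, 3) → P = 145

The optimum lies where 8x + 6y = 50 and x = 4.
Solving simultaneously gives x = 4, y = 3.

x = 4, y = 3, maximum P = 145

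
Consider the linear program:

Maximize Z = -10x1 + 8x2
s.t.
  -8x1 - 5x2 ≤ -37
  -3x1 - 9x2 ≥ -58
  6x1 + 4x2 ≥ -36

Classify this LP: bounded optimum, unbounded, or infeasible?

bounded optimum

Extreme points and Z = -10x1 + 8x2:
  (43/57, 353/57) → Z = 42
  (164, -255) → Z = -3680
The feasible region has finitely many vertices and no improving ray; the maximum is 42 at (43/57, 353/57).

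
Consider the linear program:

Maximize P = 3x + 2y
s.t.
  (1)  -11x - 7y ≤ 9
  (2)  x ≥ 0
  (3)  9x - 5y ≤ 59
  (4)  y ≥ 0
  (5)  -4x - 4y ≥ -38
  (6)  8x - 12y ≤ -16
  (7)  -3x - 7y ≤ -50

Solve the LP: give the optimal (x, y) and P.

x = 33/8, y = 43/8, maximum P = 185/8

Extreme points and P = 3x + 2y:
  (0, 19/2) → P = 19
  (0, 50/7) → P = 100/7
  (33/8, 43/8) → P = 185/8

At the optimal vertex, -4x - 4y = -38 and -3x - 7y = -50.
Solving simultaneously gives x = 33/8, y = 43/8.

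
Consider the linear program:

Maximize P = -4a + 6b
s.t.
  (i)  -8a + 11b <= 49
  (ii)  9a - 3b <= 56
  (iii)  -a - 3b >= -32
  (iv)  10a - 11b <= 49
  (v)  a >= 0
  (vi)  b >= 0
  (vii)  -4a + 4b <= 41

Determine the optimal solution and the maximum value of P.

a = 41/7, b = 61/7, maximum P = 202/7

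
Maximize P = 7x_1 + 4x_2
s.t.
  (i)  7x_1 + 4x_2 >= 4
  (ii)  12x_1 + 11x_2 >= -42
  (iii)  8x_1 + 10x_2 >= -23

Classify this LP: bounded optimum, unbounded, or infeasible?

unbounded

From the feasible point (66/19, -193/38), moving in the direction (10, -8) keeps every constraint satisfied while P increases without bound.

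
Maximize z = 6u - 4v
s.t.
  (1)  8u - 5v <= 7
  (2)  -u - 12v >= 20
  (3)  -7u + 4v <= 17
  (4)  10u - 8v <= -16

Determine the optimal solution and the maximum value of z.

Extreme points and z = 6u - 4v:
  (-71/22, -123/88) → z = -303/22
  (-11/4, -23/16) → z = -43/4
  (-9/2, -29/8) → z = -25/2

u = -11/4, v = -23/16, maximum z = -43/4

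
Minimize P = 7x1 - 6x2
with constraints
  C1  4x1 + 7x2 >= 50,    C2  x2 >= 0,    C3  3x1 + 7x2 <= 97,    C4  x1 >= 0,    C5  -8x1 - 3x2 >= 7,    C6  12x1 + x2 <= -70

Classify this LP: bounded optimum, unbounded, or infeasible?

infeasible

The boundaries 4x1 + 7x2 = 50 and 3x1 + 7x2 = 97 meet at (-47, 34), but that point violates x1 ≥ 0. Every candidate vertex is excluded by some other constraint, so the feasible region is empty.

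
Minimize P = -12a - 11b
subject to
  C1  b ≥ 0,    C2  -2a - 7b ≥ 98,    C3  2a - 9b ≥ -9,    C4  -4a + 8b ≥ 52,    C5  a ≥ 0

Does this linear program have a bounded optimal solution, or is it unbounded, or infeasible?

The boundaries -4a + 8b = 52 and a = 0 meet at (0, 13/2), but that point violates -2a - 7b ≥ 98. Every candidate vertex is excluded by some other constraint, so the feasible region is empty.

infeasible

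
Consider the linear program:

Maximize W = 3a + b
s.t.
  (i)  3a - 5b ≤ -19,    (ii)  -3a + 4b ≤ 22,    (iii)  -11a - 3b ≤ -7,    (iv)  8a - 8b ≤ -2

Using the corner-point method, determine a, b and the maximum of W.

Corner points and W = 3a + b:
  (-11/32, 115/32) → W = 41/16
  (71/8, 73/8) → W = 143/4
  (-38/53, 263/53) → W = 149/53
  (21, 85/4) → W = 337/4

The optimum lies where -3a + 4b = 22 and 8a - 8b = -2.
Solving simultaneously gives a = 21, b = 85/4.

a = 21, b = 85/4, maximum W = 337/4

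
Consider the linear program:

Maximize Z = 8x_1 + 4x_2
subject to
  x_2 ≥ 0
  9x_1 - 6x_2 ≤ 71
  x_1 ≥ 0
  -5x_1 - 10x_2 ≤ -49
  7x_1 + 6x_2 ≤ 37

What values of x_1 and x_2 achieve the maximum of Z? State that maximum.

Extreme points and Z = 8x_1 + 4x_2:
  (0, 49/10) → Z = 98/5
  (0, 37/6) → Z = 74/3
  (19/10, 79/20) → Z = 31

The optimum lies where -5x_1 - 10x_2 = -49 and 7x_1 + 6x_2 = 37.
Solving simultaneously gives x_1 = 19/10, x_2 = 79/20.

x_1 = 19/10, x_2 = 79/20, maximum Z = 31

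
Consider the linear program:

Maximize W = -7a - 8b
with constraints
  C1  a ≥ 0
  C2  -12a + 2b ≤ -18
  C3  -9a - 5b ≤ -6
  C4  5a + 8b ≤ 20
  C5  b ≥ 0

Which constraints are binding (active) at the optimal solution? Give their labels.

Feasible corners and W = -7a - 8b:
  (92/53, 75/53) → W = -1244/53
  (3/2, 0) → W = -21/2
  (4, 0) → W = -28

The maximum is at (3/2, 0). Substituting into each constraint, equality holds for C2 and C5; the remaining constraints have slack.

C2 and C5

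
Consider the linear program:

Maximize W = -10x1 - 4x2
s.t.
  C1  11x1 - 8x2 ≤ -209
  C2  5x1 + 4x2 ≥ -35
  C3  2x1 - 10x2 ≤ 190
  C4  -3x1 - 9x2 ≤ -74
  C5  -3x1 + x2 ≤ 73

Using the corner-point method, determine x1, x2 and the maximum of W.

The feasible region is unbounded (it extends along (8, 11), (1, 3)), but W strictly decreases along every unbounded feasible direction, so there is no improving ray and the maximum is attained at a vertex.

x1 = -327/17, x2 = 260/17, maximum W = 2230/17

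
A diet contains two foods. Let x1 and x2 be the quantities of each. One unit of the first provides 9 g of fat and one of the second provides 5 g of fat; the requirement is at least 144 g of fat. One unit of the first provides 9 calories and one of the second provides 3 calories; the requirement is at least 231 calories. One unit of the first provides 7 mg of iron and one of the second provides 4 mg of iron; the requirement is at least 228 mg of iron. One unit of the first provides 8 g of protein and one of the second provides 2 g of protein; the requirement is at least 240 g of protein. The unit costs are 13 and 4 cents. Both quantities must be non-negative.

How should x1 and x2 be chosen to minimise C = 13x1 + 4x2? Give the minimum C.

Corner points and C = 13x1 + 4x2:
  (0, 120) → C = 480
  (228/7, 0) → C = 2964/7
  (28, 8) → C = 396
The feasible region is unbounded (it extends along (0, 1), (1, 0)), but C strictly increases along every unbounded feasible direction, so there is no improving ray and the minimum is attained at a vertex.

At the optimal vertex, 7x1 + 4x2 = 228 and 8x1 + 2x2 = 240.
Solving simultaneously gives x1 = 28, x2 = 8.

x1 = 28, x2 = 8, minimum C = 396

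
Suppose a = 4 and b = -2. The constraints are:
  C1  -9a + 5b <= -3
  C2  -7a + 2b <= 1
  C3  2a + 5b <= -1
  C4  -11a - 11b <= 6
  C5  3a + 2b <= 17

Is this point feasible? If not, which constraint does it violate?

feasible

C1: -46 ≤ -3 ✓
C2: -32 ≤ 1 ✓
C3: -2 ≤ -1 ✓
C4: -22 ≤ 6 ✓
C5: 8 ≤ 17 ✓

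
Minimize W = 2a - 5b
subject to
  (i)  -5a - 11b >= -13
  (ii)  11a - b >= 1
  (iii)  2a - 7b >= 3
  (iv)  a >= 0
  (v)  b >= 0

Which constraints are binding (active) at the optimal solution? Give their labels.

Corner points and W = 2a - 5b:
  (124/57, 11/57) → W = 193/57
  (13/5, 0) → W = 26/5
  (3/2, 0) → W = 3

The minimum is at (3/2, 0). Substituting into each constraint, equality holds for (iii) and (v); the remaining constraints have slack.

(iii) and (v)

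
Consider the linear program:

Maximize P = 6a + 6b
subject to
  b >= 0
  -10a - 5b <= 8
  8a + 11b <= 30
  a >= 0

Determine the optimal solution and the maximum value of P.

a = 15/4, b = 0, maximum P = 45/2

Feasible corners and P = 6a + 6b:
  (15/4, 0) → P = 45/2
  (0, 0) → P = 0
  (0, 30/11) → P = 180/11

The optimum lies where b = 0 and 8a + 11b = 30.
Solving simultaneously gives a = 15/4, b = 0.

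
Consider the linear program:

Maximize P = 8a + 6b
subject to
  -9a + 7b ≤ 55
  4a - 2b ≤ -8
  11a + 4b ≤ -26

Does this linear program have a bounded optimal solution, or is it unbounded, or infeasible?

bounded optimum

Vertices and P = 8a + 6b:
  (-402/113, 371/113) → P = -990/113
  (-42/19, -8/19) → P = -384/19
The feasible region has finitely many vertices and no improving ray; the maximum is -990/113 at (-402/113, 371/113).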